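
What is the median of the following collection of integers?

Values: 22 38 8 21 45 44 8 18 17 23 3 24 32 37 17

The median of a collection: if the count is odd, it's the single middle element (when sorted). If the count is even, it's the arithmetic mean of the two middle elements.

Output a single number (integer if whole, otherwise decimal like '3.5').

Answer: 22

Derivation:
Step 1: insert 22 -> lo=[22] (size 1, max 22) hi=[] (size 0) -> median=22
Step 2: insert 38 -> lo=[22] (size 1, max 22) hi=[38] (size 1, min 38) -> median=30
Step 3: insert 8 -> lo=[8, 22] (size 2, max 22) hi=[38] (size 1, min 38) -> median=22
Step 4: insert 21 -> lo=[8, 21] (size 2, max 21) hi=[22, 38] (size 2, min 22) -> median=21.5
Step 5: insert 45 -> lo=[8, 21, 22] (size 3, max 22) hi=[38, 45] (size 2, min 38) -> median=22
Step 6: insert 44 -> lo=[8, 21, 22] (size 3, max 22) hi=[38, 44, 45] (size 3, min 38) -> median=30
Step 7: insert 8 -> lo=[8, 8, 21, 22] (size 4, max 22) hi=[38, 44, 45] (size 3, min 38) -> median=22
Step 8: insert 18 -> lo=[8, 8, 18, 21] (size 4, max 21) hi=[22, 38, 44, 45] (size 4, min 22) -> median=21.5
Step 9: insert 17 -> lo=[8, 8, 17, 18, 21] (size 5, max 21) hi=[22, 38, 44, 45] (size 4, min 22) -> median=21
Step 10: insert 23 -> lo=[8, 8, 17, 18, 21] (size 5, max 21) hi=[22, 23, 38, 44, 45] (size 5, min 22) -> median=21.5
Step 11: insert 3 -> lo=[3, 8, 8, 17, 18, 21] (size 6, max 21) hi=[22, 23, 38, 44, 45] (size 5, min 22) -> median=21
Step 12: insert 24 -> lo=[3, 8, 8, 17, 18, 21] (size 6, max 21) hi=[22, 23, 24, 38, 44, 45] (size 6, min 22) -> median=21.5
Step 13: insert 32 -> lo=[3, 8, 8, 17, 18, 21, 22] (size 7, max 22) hi=[23, 24, 32, 38, 44, 45] (size 6, min 23) -> median=22
Step 14: insert 37 -> lo=[3, 8, 8, 17, 18, 21, 22] (size 7, max 22) hi=[23, 24, 32, 37, 38, 44, 45] (size 7, min 23) -> median=22.5
Step 15: insert 17 -> lo=[3, 8, 8, 17, 17, 18, 21, 22] (size 8, max 22) hi=[23, 24, 32, 37, 38, 44, 45] (size 7, min 23) -> median=22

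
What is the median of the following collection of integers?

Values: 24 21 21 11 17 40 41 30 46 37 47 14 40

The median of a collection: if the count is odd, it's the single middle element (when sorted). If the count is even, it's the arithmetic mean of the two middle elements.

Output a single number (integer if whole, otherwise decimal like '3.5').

Step 1: insert 24 -> lo=[24] (size 1, max 24) hi=[] (size 0) -> median=24
Step 2: insert 21 -> lo=[21] (size 1, max 21) hi=[24] (size 1, min 24) -> median=22.5
Step 3: insert 21 -> lo=[21, 21] (size 2, max 21) hi=[24] (size 1, min 24) -> median=21
Step 4: insert 11 -> lo=[11, 21] (size 2, max 21) hi=[21, 24] (size 2, min 21) -> median=21
Step 5: insert 17 -> lo=[11, 17, 21] (size 3, max 21) hi=[21, 24] (size 2, min 21) -> median=21
Step 6: insert 40 -> lo=[11, 17, 21] (size 3, max 21) hi=[21, 24, 40] (size 3, min 21) -> median=21
Step 7: insert 41 -> lo=[11, 17, 21, 21] (size 4, max 21) hi=[24, 40, 41] (size 3, min 24) -> median=21
Step 8: insert 30 -> lo=[11, 17, 21, 21] (size 4, max 21) hi=[24, 30, 40, 41] (size 4, min 24) -> median=22.5
Step 9: insert 46 -> lo=[11, 17, 21, 21, 24] (size 5, max 24) hi=[30, 40, 41, 46] (size 4, min 30) -> median=24
Step 10: insert 37 -> lo=[11, 17, 21, 21, 24] (size 5, max 24) hi=[30, 37, 40, 41, 46] (size 5, min 30) -> median=27
Step 11: insert 47 -> lo=[11, 17, 21, 21, 24, 30] (size 6, max 30) hi=[37, 40, 41, 46, 47] (size 5, min 37) -> median=30
Step 12: insert 14 -> lo=[11, 14, 17, 21, 21, 24] (size 6, max 24) hi=[30, 37, 40, 41, 46, 47] (size 6, min 30) -> median=27
Step 13: insert 40 -> lo=[11, 14, 17, 21, 21, 24, 30] (size 7, max 30) hi=[37, 40, 40, 41, 46, 47] (size 6, min 37) -> median=30

Answer: 30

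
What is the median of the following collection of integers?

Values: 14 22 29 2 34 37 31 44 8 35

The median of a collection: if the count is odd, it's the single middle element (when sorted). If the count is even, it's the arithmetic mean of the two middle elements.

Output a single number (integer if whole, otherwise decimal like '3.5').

Answer: 30

Derivation:
Step 1: insert 14 -> lo=[14] (size 1, max 14) hi=[] (size 0) -> median=14
Step 2: insert 22 -> lo=[14] (size 1, max 14) hi=[22] (size 1, min 22) -> median=18
Step 3: insert 29 -> lo=[14, 22] (size 2, max 22) hi=[29] (size 1, min 29) -> median=22
Step 4: insert 2 -> lo=[2, 14] (size 2, max 14) hi=[22, 29] (size 2, min 22) -> median=18
Step 5: insert 34 -> lo=[2, 14, 22] (size 3, max 22) hi=[29, 34] (size 2, min 29) -> median=22
Step 6: insert 37 -> lo=[2, 14, 22] (size 3, max 22) hi=[29, 34, 37] (size 3, min 29) -> median=25.5
Step 7: insert 31 -> lo=[2, 14, 22, 29] (size 4, max 29) hi=[31, 34, 37] (size 3, min 31) -> median=29
Step 8: insert 44 -> lo=[2, 14, 22, 29] (size 4, max 29) hi=[31, 34, 37, 44] (size 4, min 31) -> median=30
Step 9: insert 8 -> lo=[2, 8, 14, 22, 29] (size 5, max 29) hi=[31, 34, 37, 44] (size 4, min 31) -> median=29
Step 10: insert 35 -> lo=[2, 8, 14, 22, 29] (size 5, max 29) hi=[31, 34, 35, 37, 44] (size 5, min 31) -> median=30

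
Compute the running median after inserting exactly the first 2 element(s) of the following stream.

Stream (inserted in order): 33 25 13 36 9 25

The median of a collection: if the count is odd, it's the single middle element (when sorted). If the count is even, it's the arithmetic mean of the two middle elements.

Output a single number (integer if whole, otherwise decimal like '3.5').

Step 1: insert 33 -> lo=[33] (size 1, max 33) hi=[] (size 0) -> median=33
Step 2: insert 25 -> lo=[25] (size 1, max 25) hi=[33] (size 1, min 33) -> median=29

Answer: 29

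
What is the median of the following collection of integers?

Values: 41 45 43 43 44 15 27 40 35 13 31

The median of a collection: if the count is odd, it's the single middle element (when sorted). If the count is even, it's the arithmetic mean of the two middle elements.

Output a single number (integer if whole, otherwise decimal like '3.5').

Answer: 40

Derivation:
Step 1: insert 41 -> lo=[41] (size 1, max 41) hi=[] (size 0) -> median=41
Step 2: insert 45 -> lo=[41] (size 1, max 41) hi=[45] (size 1, min 45) -> median=43
Step 3: insert 43 -> lo=[41, 43] (size 2, max 43) hi=[45] (size 1, min 45) -> median=43
Step 4: insert 43 -> lo=[41, 43] (size 2, max 43) hi=[43, 45] (size 2, min 43) -> median=43
Step 5: insert 44 -> lo=[41, 43, 43] (size 3, max 43) hi=[44, 45] (size 2, min 44) -> median=43
Step 6: insert 15 -> lo=[15, 41, 43] (size 3, max 43) hi=[43, 44, 45] (size 3, min 43) -> median=43
Step 7: insert 27 -> lo=[15, 27, 41, 43] (size 4, max 43) hi=[43, 44, 45] (size 3, min 43) -> median=43
Step 8: insert 40 -> lo=[15, 27, 40, 41] (size 4, max 41) hi=[43, 43, 44, 45] (size 4, min 43) -> median=42
Step 9: insert 35 -> lo=[15, 27, 35, 40, 41] (size 5, max 41) hi=[43, 43, 44, 45] (size 4, min 43) -> median=41
Step 10: insert 13 -> lo=[13, 15, 27, 35, 40] (size 5, max 40) hi=[41, 43, 43, 44, 45] (size 5, min 41) -> median=40.5
Step 11: insert 31 -> lo=[13, 15, 27, 31, 35, 40] (size 6, max 40) hi=[41, 43, 43, 44, 45] (size 5, min 41) -> median=40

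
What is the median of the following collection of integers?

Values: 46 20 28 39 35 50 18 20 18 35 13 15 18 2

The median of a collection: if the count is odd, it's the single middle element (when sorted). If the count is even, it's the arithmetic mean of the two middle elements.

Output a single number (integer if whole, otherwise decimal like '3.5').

Step 1: insert 46 -> lo=[46] (size 1, max 46) hi=[] (size 0) -> median=46
Step 2: insert 20 -> lo=[20] (size 1, max 20) hi=[46] (size 1, min 46) -> median=33
Step 3: insert 28 -> lo=[20, 28] (size 2, max 28) hi=[46] (size 1, min 46) -> median=28
Step 4: insert 39 -> lo=[20, 28] (size 2, max 28) hi=[39, 46] (size 2, min 39) -> median=33.5
Step 5: insert 35 -> lo=[20, 28, 35] (size 3, max 35) hi=[39, 46] (size 2, min 39) -> median=35
Step 6: insert 50 -> lo=[20, 28, 35] (size 3, max 35) hi=[39, 46, 50] (size 3, min 39) -> median=37
Step 7: insert 18 -> lo=[18, 20, 28, 35] (size 4, max 35) hi=[39, 46, 50] (size 3, min 39) -> median=35
Step 8: insert 20 -> lo=[18, 20, 20, 28] (size 4, max 28) hi=[35, 39, 46, 50] (size 4, min 35) -> median=31.5
Step 9: insert 18 -> lo=[18, 18, 20, 20, 28] (size 5, max 28) hi=[35, 39, 46, 50] (size 4, min 35) -> median=28
Step 10: insert 35 -> lo=[18, 18, 20, 20, 28] (size 5, max 28) hi=[35, 35, 39, 46, 50] (size 5, min 35) -> median=31.5
Step 11: insert 13 -> lo=[13, 18, 18, 20, 20, 28] (size 6, max 28) hi=[35, 35, 39, 46, 50] (size 5, min 35) -> median=28
Step 12: insert 15 -> lo=[13, 15, 18, 18, 20, 20] (size 6, max 20) hi=[28, 35, 35, 39, 46, 50] (size 6, min 28) -> median=24
Step 13: insert 18 -> lo=[13, 15, 18, 18, 18, 20, 20] (size 7, max 20) hi=[28, 35, 35, 39, 46, 50] (size 6, min 28) -> median=20
Step 14: insert 2 -> lo=[2, 13, 15, 18, 18, 18, 20] (size 7, max 20) hi=[20, 28, 35, 35, 39, 46, 50] (size 7, min 20) -> median=20

Answer: 20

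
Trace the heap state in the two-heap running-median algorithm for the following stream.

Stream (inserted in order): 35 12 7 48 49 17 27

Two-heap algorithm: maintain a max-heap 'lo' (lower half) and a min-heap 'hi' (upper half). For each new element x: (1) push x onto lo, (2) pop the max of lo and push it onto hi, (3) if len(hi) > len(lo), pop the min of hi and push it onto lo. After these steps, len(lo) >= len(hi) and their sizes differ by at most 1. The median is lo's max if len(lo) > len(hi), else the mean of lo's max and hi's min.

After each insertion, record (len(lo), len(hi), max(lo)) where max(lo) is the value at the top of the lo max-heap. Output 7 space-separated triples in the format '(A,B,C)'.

Step 1: insert 35 -> lo=[35] hi=[] -> (len(lo)=1, len(hi)=0, max(lo)=35)
Step 2: insert 12 -> lo=[12] hi=[35] -> (len(lo)=1, len(hi)=1, max(lo)=12)
Step 3: insert 7 -> lo=[7, 12] hi=[35] -> (len(lo)=2, len(hi)=1, max(lo)=12)
Step 4: insert 48 -> lo=[7, 12] hi=[35, 48] -> (len(lo)=2, len(hi)=2, max(lo)=12)
Step 5: insert 49 -> lo=[7, 12, 35] hi=[48, 49] -> (len(lo)=3, len(hi)=2, max(lo)=35)
Step 6: insert 17 -> lo=[7, 12, 17] hi=[35, 48, 49] -> (len(lo)=3, len(hi)=3, max(lo)=17)
Step 7: insert 27 -> lo=[7, 12, 17, 27] hi=[35, 48, 49] -> (len(lo)=4, len(hi)=3, max(lo)=27)

Answer: (1,0,35) (1,1,12) (2,1,12) (2,2,12) (3,2,35) (3,3,17) (4,3,27)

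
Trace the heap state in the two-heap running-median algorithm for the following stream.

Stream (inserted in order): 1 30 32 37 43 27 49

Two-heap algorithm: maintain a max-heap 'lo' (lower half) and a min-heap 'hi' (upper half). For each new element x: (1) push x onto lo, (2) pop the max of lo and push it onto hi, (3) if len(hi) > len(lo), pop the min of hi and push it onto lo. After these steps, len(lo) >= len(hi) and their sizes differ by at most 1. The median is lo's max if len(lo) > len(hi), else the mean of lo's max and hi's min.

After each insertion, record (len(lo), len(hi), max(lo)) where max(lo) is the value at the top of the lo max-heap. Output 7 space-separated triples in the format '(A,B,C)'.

Answer: (1,0,1) (1,1,1) (2,1,30) (2,2,30) (3,2,32) (3,3,30) (4,3,32)

Derivation:
Step 1: insert 1 -> lo=[1] hi=[] -> (len(lo)=1, len(hi)=0, max(lo)=1)
Step 2: insert 30 -> lo=[1] hi=[30] -> (len(lo)=1, len(hi)=1, max(lo)=1)
Step 3: insert 32 -> lo=[1, 30] hi=[32] -> (len(lo)=2, len(hi)=1, max(lo)=30)
Step 4: insert 37 -> lo=[1, 30] hi=[32, 37] -> (len(lo)=2, len(hi)=2, max(lo)=30)
Step 5: insert 43 -> lo=[1, 30, 32] hi=[37, 43] -> (len(lo)=3, len(hi)=2, max(lo)=32)
Step 6: insert 27 -> lo=[1, 27, 30] hi=[32, 37, 43] -> (len(lo)=3, len(hi)=3, max(lo)=30)
Step 7: insert 49 -> lo=[1, 27, 30, 32] hi=[37, 43, 49] -> (len(lo)=4, len(hi)=3, max(lo)=32)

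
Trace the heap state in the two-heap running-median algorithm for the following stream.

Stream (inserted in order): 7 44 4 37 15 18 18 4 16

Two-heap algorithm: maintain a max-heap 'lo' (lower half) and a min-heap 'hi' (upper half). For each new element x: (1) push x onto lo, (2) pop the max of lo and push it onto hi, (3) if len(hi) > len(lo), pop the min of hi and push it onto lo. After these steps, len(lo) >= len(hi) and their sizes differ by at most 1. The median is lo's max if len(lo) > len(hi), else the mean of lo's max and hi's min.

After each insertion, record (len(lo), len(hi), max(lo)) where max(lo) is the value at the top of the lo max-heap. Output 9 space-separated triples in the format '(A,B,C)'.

Step 1: insert 7 -> lo=[7] hi=[] -> (len(lo)=1, len(hi)=0, max(lo)=7)
Step 2: insert 44 -> lo=[7] hi=[44] -> (len(lo)=1, len(hi)=1, max(lo)=7)
Step 3: insert 4 -> lo=[4, 7] hi=[44] -> (len(lo)=2, len(hi)=1, max(lo)=7)
Step 4: insert 37 -> lo=[4, 7] hi=[37, 44] -> (len(lo)=2, len(hi)=2, max(lo)=7)
Step 5: insert 15 -> lo=[4, 7, 15] hi=[37, 44] -> (len(lo)=3, len(hi)=2, max(lo)=15)
Step 6: insert 18 -> lo=[4, 7, 15] hi=[18, 37, 44] -> (len(lo)=3, len(hi)=3, max(lo)=15)
Step 7: insert 18 -> lo=[4, 7, 15, 18] hi=[18, 37, 44] -> (len(lo)=4, len(hi)=3, max(lo)=18)
Step 8: insert 4 -> lo=[4, 4, 7, 15] hi=[18, 18, 37, 44] -> (len(lo)=4, len(hi)=4, max(lo)=15)
Step 9: insert 16 -> lo=[4, 4, 7, 15, 16] hi=[18, 18, 37, 44] -> (len(lo)=5, len(hi)=4, max(lo)=16)

Answer: (1,0,7) (1,1,7) (2,1,7) (2,2,7) (3,2,15) (3,3,15) (4,3,18) (4,4,15) (5,4,16)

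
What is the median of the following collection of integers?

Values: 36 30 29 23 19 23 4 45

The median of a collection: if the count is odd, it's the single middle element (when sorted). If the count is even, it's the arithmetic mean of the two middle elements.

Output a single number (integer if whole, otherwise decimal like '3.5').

Answer: 26

Derivation:
Step 1: insert 36 -> lo=[36] (size 1, max 36) hi=[] (size 0) -> median=36
Step 2: insert 30 -> lo=[30] (size 1, max 30) hi=[36] (size 1, min 36) -> median=33
Step 3: insert 29 -> lo=[29, 30] (size 2, max 30) hi=[36] (size 1, min 36) -> median=30
Step 4: insert 23 -> lo=[23, 29] (size 2, max 29) hi=[30, 36] (size 2, min 30) -> median=29.5
Step 5: insert 19 -> lo=[19, 23, 29] (size 3, max 29) hi=[30, 36] (size 2, min 30) -> median=29
Step 6: insert 23 -> lo=[19, 23, 23] (size 3, max 23) hi=[29, 30, 36] (size 3, min 29) -> median=26
Step 7: insert 4 -> lo=[4, 19, 23, 23] (size 4, max 23) hi=[29, 30, 36] (size 3, min 29) -> median=23
Step 8: insert 45 -> lo=[4, 19, 23, 23] (size 4, max 23) hi=[29, 30, 36, 45] (size 4, min 29) -> median=26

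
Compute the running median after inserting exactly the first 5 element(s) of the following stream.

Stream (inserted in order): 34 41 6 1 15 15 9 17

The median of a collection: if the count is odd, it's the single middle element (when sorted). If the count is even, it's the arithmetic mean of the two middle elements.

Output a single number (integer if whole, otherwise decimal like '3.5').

Step 1: insert 34 -> lo=[34] (size 1, max 34) hi=[] (size 0) -> median=34
Step 2: insert 41 -> lo=[34] (size 1, max 34) hi=[41] (size 1, min 41) -> median=37.5
Step 3: insert 6 -> lo=[6, 34] (size 2, max 34) hi=[41] (size 1, min 41) -> median=34
Step 4: insert 1 -> lo=[1, 6] (size 2, max 6) hi=[34, 41] (size 2, min 34) -> median=20
Step 5: insert 15 -> lo=[1, 6, 15] (size 3, max 15) hi=[34, 41] (size 2, min 34) -> median=15

Answer: 15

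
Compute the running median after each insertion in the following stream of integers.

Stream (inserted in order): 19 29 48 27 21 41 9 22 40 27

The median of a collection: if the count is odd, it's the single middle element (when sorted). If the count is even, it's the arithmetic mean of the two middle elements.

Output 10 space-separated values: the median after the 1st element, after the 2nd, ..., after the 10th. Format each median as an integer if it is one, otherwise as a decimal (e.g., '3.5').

Answer: 19 24 29 28 27 28 27 24.5 27 27

Derivation:
Step 1: insert 19 -> lo=[19] (size 1, max 19) hi=[] (size 0) -> median=19
Step 2: insert 29 -> lo=[19] (size 1, max 19) hi=[29] (size 1, min 29) -> median=24
Step 3: insert 48 -> lo=[19, 29] (size 2, max 29) hi=[48] (size 1, min 48) -> median=29
Step 4: insert 27 -> lo=[19, 27] (size 2, max 27) hi=[29, 48] (size 2, min 29) -> median=28
Step 5: insert 21 -> lo=[19, 21, 27] (size 3, max 27) hi=[29, 48] (size 2, min 29) -> median=27
Step 6: insert 41 -> lo=[19, 21, 27] (size 3, max 27) hi=[29, 41, 48] (size 3, min 29) -> median=28
Step 7: insert 9 -> lo=[9, 19, 21, 27] (size 4, max 27) hi=[29, 41, 48] (size 3, min 29) -> median=27
Step 8: insert 22 -> lo=[9, 19, 21, 22] (size 4, max 22) hi=[27, 29, 41, 48] (size 4, min 27) -> median=24.5
Step 9: insert 40 -> lo=[9, 19, 21, 22, 27] (size 5, max 27) hi=[29, 40, 41, 48] (size 4, min 29) -> median=27
Step 10: insert 27 -> lo=[9, 19, 21, 22, 27] (size 5, max 27) hi=[27, 29, 40, 41, 48] (size 5, min 27) -> median=27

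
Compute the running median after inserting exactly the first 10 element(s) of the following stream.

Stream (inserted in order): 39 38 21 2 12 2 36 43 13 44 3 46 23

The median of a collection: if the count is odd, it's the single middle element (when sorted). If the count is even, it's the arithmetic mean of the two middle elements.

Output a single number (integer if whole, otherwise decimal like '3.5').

Answer: 28.5

Derivation:
Step 1: insert 39 -> lo=[39] (size 1, max 39) hi=[] (size 0) -> median=39
Step 2: insert 38 -> lo=[38] (size 1, max 38) hi=[39] (size 1, min 39) -> median=38.5
Step 3: insert 21 -> lo=[21, 38] (size 2, max 38) hi=[39] (size 1, min 39) -> median=38
Step 4: insert 2 -> lo=[2, 21] (size 2, max 21) hi=[38, 39] (size 2, min 38) -> median=29.5
Step 5: insert 12 -> lo=[2, 12, 21] (size 3, max 21) hi=[38, 39] (size 2, min 38) -> median=21
Step 6: insert 2 -> lo=[2, 2, 12] (size 3, max 12) hi=[21, 38, 39] (size 3, min 21) -> median=16.5
Step 7: insert 36 -> lo=[2, 2, 12, 21] (size 4, max 21) hi=[36, 38, 39] (size 3, min 36) -> median=21
Step 8: insert 43 -> lo=[2, 2, 12, 21] (size 4, max 21) hi=[36, 38, 39, 43] (size 4, min 36) -> median=28.5
Step 9: insert 13 -> lo=[2, 2, 12, 13, 21] (size 5, max 21) hi=[36, 38, 39, 43] (size 4, min 36) -> median=21
Step 10: insert 44 -> lo=[2, 2, 12, 13, 21] (size 5, max 21) hi=[36, 38, 39, 43, 44] (size 5, min 36) -> median=28.5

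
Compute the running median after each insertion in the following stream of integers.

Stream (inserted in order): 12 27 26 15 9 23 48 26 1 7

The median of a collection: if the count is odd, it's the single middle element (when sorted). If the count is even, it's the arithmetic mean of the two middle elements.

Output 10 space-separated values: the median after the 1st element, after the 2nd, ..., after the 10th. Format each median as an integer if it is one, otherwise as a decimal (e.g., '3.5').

Answer: 12 19.5 26 20.5 15 19 23 24.5 23 19

Derivation:
Step 1: insert 12 -> lo=[12] (size 1, max 12) hi=[] (size 0) -> median=12
Step 2: insert 27 -> lo=[12] (size 1, max 12) hi=[27] (size 1, min 27) -> median=19.5
Step 3: insert 26 -> lo=[12, 26] (size 2, max 26) hi=[27] (size 1, min 27) -> median=26
Step 4: insert 15 -> lo=[12, 15] (size 2, max 15) hi=[26, 27] (size 2, min 26) -> median=20.5
Step 5: insert 9 -> lo=[9, 12, 15] (size 3, max 15) hi=[26, 27] (size 2, min 26) -> median=15
Step 6: insert 23 -> lo=[9, 12, 15] (size 3, max 15) hi=[23, 26, 27] (size 3, min 23) -> median=19
Step 7: insert 48 -> lo=[9, 12, 15, 23] (size 4, max 23) hi=[26, 27, 48] (size 3, min 26) -> median=23
Step 8: insert 26 -> lo=[9, 12, 15, 23] (size 4, max 23) hi=[26, 26, 27, 48] (size 4, min 26) -> median=24.5
Step 9: insert 1 -> lo=[1, 9, 12, 15, 23] (size 5, max 23) hi=[26, 26, 27, 48] (size 4, min 26) -> median=23
Step 10: insert 7 -> lo=[1, 7, 9, 12, 15] (size 5, max 15) hi=[23, 26, 26, 27, 48] (size 5, min 23) -> median=19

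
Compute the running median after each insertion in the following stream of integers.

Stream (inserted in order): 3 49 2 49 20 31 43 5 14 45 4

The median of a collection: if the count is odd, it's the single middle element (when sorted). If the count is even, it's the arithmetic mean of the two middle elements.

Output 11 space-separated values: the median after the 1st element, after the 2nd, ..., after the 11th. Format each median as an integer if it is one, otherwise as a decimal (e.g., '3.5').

Answer: 3 26 3 26 20 25.5 31 25.5 20 25.5 20

Derivation:
Step 1: insert 3 -> lo=[3] (size 1, max 3) hi=[] (size 0) -> median=3
Step 2: insert 49 -> lo=[3] (size 1, max 3) hi=[49] (size 1, min 49) -> median=26
Step 3: insert 2 -> lo=[2, 3] (size 2, max 3) hi=[49] (size 1, min 49) -> median=3
Step 4: insert 49 -> lo=[2, 3] (size 2, max 3) hi=[49, 49] (size 2, min 49) -> median=26
Step 5: insert 20 -> lo=[2, 3, 20] (size 3, max 20) hi=[49, 49] (size 2, min 49) -> median=20
Step 6: insert 31 -> lo=[2, 3, 20] (size 3, max 20) hi=[31, 49, 49] (size 3, min 31) -> median=25.5
Step 7: insert 43 -> lo=[2, 3, 20, 31] (size 4, max 31) hi=[43, 49, 49] (size 3, min 43) -> median=31
Step 8: insert 5 -> lo=[2, 3, 5, 20] (size 4, max 20) hi=[31, 43, 49, 49] (size 4, min 31) -> median=25.5
Step 9: insert 14 -> lo=[2, 3, 5, 14, 20] (size 5, max 20) hi=[31, 43, 49, 49] (size 4, min 31) -> median=20
Step 10: insert 45 -> lo=[2, 3, 5, 14, 20] (size 5, max 20) hi=[31, 43, 45, 49, 49] (size 5, min 31) -> median=25.5
Step 11: insert 4 -> lo=[2, 3, 4, 5, 14, 20] (size 6, max 20) hi=[31, 43, 45, 49, 49] (size 5, min 31) -> median=20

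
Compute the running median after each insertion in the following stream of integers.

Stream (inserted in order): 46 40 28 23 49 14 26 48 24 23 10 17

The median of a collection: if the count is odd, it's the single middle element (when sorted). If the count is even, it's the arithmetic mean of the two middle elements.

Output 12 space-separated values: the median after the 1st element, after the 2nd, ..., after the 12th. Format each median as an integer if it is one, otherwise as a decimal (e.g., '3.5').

Answer: 46 43 40 34 40 34 28 34 28 27 26 25

Derivation:
Step 1: insert 46 -> lo=[46] (size 1, max 46) hi=[] (size 0) -> median=46
Step 2: insert 40 -> lo=[40] (size 1, max 40) hi=[46] (size 1, min 46) -> median=43
Step 3: insert 28 -> lo=[28, 40] (size 2, max 40) hi=[46] (size 1, min 46) -> median=40
Step 4: insert 23 -> lo=[23, 28] (size 2, max 28) hi=[40, 46] (size 2, min 40) -> median=34
Step 5: insert 49 -> lo=[23, 28, 40] (size 3, max 40) hi=[46, 49] (size 2, min 46) -> median=40
Step 6: insert 14 -> lo=[14, 23, 28] (size 3, max 28) hi=[40, 46, 49] (size 3, min 40) -> median=34
Step 7: insert 26 -> lo=[14, 23, 26, 28] (size 4, max 28) hi=[40, 46, 49] (size 3, min 40) -> median=28
Step 8: insert 48 -> lo=[14, 23, 26, 28] (size 4, max 28) hi=[40, 46, 48, 49] (size 4, min 40) -> median=34
Step 9: insert 24 -> lo=[14, 23, 24, 26, 28] (size 5, max 28) hi=[40, 46, 48, 49] (size 4, min 40) -> median=28
Step 10: insert 23 -> lo=[14, 23, 23, 24, 26] (size 5, max 26) hi=[28, 40, 46, 48, 49] (size 5, min 28) -> median=27
Step 11: insert 10 -> lo=[10, 14, 23, 23, 24, 26] (size 6, max 26) hi=[28, 40, 46, 48, 49] (size 5, min 28) -> median=26
Step 12: insert 17 -> lo=[10, 14, 17, 23, 23, 24] (size 6, max 24) hi=[26, 28, 40, 46, 48, 49] (size 6, min 26) -> median=25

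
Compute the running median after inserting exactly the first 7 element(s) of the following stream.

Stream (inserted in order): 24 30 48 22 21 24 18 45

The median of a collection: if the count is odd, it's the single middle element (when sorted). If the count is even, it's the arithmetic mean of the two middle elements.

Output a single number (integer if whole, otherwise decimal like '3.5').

Answer: 24

Derivation:
Step 1: insert 24 -> lo=[24] (size 1, max 24) hi=[] (size 0) -> median=24
Step 2: insert 30 -> lo=[24] (size 1, max 24) hi=[30] (size 1, min 30) -> median=27
Step 3: insert 48 -> lo=[24, 30] (size 2, max 30) hi=[48] (size 1, min 48) -> median=30
Step 4: insert 22 -> lo=[22, 24] (size 2, max 24) hi=[30, 48] (size 2, min 30) -> median=27
Step 5: insert 21 -> lo=[21, 22, 24] (size 3, max 24) hi=[30, 48] (size 2, min 30) -> median=24
Step 6: insert 24 -> lo=[21, 22, 24] (size 3, max 24) hi=[24, 30, 48] (size 3, min 24) -> median=24
Step 7: insert 18 -> lo=[18, 21, 22, 24] (size 4, max 24) hi=[24, 30, 48] (size 3, min 24) -> median=24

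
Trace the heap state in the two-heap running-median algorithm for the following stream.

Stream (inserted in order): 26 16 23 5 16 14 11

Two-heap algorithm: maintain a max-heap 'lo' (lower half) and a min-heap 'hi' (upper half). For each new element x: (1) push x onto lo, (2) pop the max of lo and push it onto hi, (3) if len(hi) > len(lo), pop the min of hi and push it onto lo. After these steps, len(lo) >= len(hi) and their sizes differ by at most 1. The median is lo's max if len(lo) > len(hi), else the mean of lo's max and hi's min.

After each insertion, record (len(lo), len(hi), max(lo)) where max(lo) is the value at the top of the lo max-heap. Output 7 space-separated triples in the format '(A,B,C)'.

Answer: (1,0,26) (1,1,16) (2,1,23) (2,2,16) (3,2,16) (3,3,16) (4,3,16)

Derivation:
Step 1: insert 26 -> lo=[26] hi=[] -> (len(lo)=1, len(hi)=0, max(lo)=26)
Step 2: insert 16 -> lo=[16] hi=[26] -> (len(lo)=1, len(hi)=1, max(lo)=16)
Step 3: insert 23 -> lo=[16, 23] hi=[26] -> (len(lo)=2, len(hi)=1, max(lo)=23)
Step 4: insert 5 -> lo=[5, 16] hi=[23, 26] -> (len(lo)=2, len(hi)=2, max(lo)=16)
Step 5: insert 16 -> lo=[5, 16, 16] hi=[23, 26] -> (len(lo)=3, len(hi)=2, max(lo)=16)
Step 6: insert 14 -> lo=[5, 14, 16] hi=[16, 23, 26] -> (len(lo)=3, len(hi)=3, max(lo)=16)
Step 7: insert 11 -> lo=[5, 11, 14, 16] hi=[16, 23, 26] -> (len(lo)=4, len(hi)=3, max(lo)=16)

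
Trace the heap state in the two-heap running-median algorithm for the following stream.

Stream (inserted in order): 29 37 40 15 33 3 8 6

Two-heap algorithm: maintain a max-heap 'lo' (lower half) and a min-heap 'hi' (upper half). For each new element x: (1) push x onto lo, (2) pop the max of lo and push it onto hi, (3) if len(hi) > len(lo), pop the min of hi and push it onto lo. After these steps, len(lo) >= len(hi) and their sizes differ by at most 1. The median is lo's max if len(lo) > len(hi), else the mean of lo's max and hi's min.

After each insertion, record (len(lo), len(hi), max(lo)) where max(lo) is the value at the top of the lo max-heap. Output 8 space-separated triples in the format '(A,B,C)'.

Answer: (1,0,29) (1,1,29) (2,1,37) (2,2,29) (3,2,33) (3,3,29) (4,3,29) (4,4,15)

Derivation:
Step 1: insert 29 -> lo=[29] hi=[] -> (len(lo)=1, len(hi)=0, max(lo)=29)
Step 2: insert 37 -> lo=[29] hi=[37] -> (len(lo)=1, len(hi)=1, max(lo)=29)
Step 3: insert 40 -> lo=[29, 37] hi=[40] -> (len(lo)=2, len(hi)=1, max(lo)=37)
Step 4: insert 15 -> lo=[15, 29] hi=[37, 40] -> (len(lo)=2, len(hi)=2, max(lo)=29)
Step 5: insert 33 -> lo=[15, 29, 33] hi=[37, 40] -> (len(lo)=3, len(hi)=2, max(lo)=33)
Step 6: insert 3 -> lo=[3, 15, 29] hi=[33, 37, 40] -> (len(lo)=3, len(hi)=3, max(lo)=29)
Step 7: insert 8 -> lo=[3, 8, 15, 29] hi=[33, 37, 40] -> (len(lo)=4, len(hi)=3, max(lo)=29)
Step 8: insert 6 -> lo=[3, 6, 8, 15] hi=[29, 33, 37, 40] -> (len(lo)=4, len(hi)=4, max(lo)=15)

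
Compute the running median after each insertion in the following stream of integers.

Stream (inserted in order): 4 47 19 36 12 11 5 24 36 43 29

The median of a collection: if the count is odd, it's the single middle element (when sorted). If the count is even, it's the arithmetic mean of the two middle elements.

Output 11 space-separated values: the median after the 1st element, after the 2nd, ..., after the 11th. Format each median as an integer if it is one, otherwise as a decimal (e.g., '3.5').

Step 1: insert 4 -> lo=[4] (size 1, max 4) hi=[] (size 0) -> median=4
Step 2: insert 47 -> lo=[4] (size 1, max 4) hi=[47] (size 1, min 47) -> median=25.5
Step 3: insert 19 -> lo=[4, 19] (size 2, max 19) hi=[47] (size 1, min 47) -> median=19
Step 4: insert 36 -> lo=[4, 19] (size 2, max 19) hi=[36, 47] (size 2, min 36) -> median=27.5
Step 5: insert 12 -> lo=[4, 12, 19] (size 3, max 19) hi=[36, 47] (size 2, min 36) -> median=19
Step 6: insert 11 -> lo=[4, 11, 12] (size 3, max 12) hi=[19, 36, 47] (size 3, min 19) -> median=15.5
Step 7: insert 5 -> lo=[4, 5, 11, 12] (size 4, max 12) hi=[19, 36, 47] (size 3, min 19) -> median=12
Step 8: insert 24 -> lo=[4, 5, 11, 12] (size 4, max 12) hi=[19, 24, 36, 47] (size 4, min 19) -> median=15.5
Step 9: insert 36 -> lo=[4, 5, 11, 12, 19] (size 5, max 19) hi=[24, 36, 36, 47] (size 4, min 24) -> median=19
Step 10: insert 43 -> lo=[4, 5, 11, 12, 19] (size 5, max 19) hi=[24, 36, 36, 43, 47] (size 5, min 24) -> median=21.5
Step 11: insert 29 -> lo=[4, 5, 11, 12, 19, 24] (size 6, max 24) hi=[29, 36, 36, 43, 47] (size 5, min 29) -> median=24

Answer: 4 25.5 19 27.5 19 15.5 12 15.5 19 21.5 24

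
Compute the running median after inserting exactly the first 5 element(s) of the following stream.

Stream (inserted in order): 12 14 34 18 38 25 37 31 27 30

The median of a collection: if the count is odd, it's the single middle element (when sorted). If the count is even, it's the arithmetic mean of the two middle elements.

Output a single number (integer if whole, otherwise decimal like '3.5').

Answer: 18

Derivation:
Step 1: insert 12 -> lo=[12] (size 1, max 12) hi=[] (size 0) -> median=12
Step 2: insert 14 -> lo=[12] (size 1, max 12) hi=[14] (size 1, min 14) -> median=13
Step 3: insert 34 -> lo=[12, 14] (size 2, max 14) hi=[34] (size 1, min 34) -> median=14
Step 4: insert 18 -> lo=[12, 14] (size 2, max 14) hi=[18, 34] (size 2, min 18) -> median=16
Step 5: insert 38 -> lo=[12, 14, 18] (size 3, max 18) hi=[34, 38] (size 2, min 34) -> median=18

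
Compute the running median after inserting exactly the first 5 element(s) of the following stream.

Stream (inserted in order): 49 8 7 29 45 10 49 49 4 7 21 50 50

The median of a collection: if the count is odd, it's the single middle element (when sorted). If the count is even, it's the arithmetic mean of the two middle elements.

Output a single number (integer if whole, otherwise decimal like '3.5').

Answer: 29

Derivation:
Step 1: insert 49 -> lo=[49] (size 1, max 49) hi=[] (size 0) -> median=49
Step 2: insert 8 -> lo=[8] (size 1, max 8) hi=[49] (size 1, min 49) -> median=28.5
Step 3: insert 7 -> lo=[7, 8] (size 2, max 8) hi=[49] (size 1, min 49) -> median=8
Step 4: insert 29 -> lo=[7, 8] (size 2, max 8) hi=[29, 49] (size 2, min 29) -> median=18.5
Step 5: insert 45 -> lo=[7, 8, 29] (size 3, max 29) hi=[45, 49] (size 2, min 45) -> median=29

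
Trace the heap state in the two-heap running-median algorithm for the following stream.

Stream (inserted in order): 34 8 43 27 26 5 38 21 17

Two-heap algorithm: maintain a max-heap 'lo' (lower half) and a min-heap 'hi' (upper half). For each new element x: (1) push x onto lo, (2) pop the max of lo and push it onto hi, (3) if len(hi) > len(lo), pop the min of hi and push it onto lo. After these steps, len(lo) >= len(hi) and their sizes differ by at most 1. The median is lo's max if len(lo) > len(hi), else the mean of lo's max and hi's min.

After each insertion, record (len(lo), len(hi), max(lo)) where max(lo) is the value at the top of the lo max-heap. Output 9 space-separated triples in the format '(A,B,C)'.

Step 1: insert 34 -> lo=[34] hi=[] -> (len(lo)=1, len(hi)=0, max(lo)=34)
Step 2: insert 8 -> lo=[8] hi=[34] -> (len(lo)=1, len(hi)=1, max(lo)=8)
Step 3: insert 43 -> lo=[8, 34] hi=[43] -> (len(lo)=2, len(hi)=1, max(lo)=34)
Step 4: insert 27 -> lo=[8, 27] hi=[34, 43] -> (len(lo)=2, len(hi)=2, max(lo)=27)
Step 5: insert 26 -> lo=[8, 26, 27] hi=[34, 43] -> (len(lo)=3, len(hi)=2, max(lo)=27)
Step 6: insert 5 -> lo=[5, 8, 26] hi=[27, 34, 43] -> (len(lo)=3, len(hi)=3, max(lo)=26)
Step 7: insert 38 -> lo=[5, 8, 26, 27] hi=[34, 38, 43] -> (len(lo)=4, len(hi)=3, max(lo)=27)
Step 8: insert 21 -> lo=[5, 8, 21, 26] hi=[27, 34, 38, 43] -> (len(lo)=4, len(hi)=4, max(lo)=26)
Step 9: insert 17 -> lo=[5, 8, 17, 21, 26] hi=[27, 34, 38, 43] -> (len(lo)=5, len(hi)=4, max(lo)=26)

Answer: (1,0,34) (1,1,8) (2,1,34) (2,2,27) (3,2,27) (3,3,26) (4,3,27) (4,4,26) (5,4,26)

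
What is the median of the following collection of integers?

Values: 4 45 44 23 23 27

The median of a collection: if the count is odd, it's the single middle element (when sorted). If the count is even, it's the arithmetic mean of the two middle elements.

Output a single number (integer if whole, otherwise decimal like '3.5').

Step 1: insert 4 -> lo=[4] (size 1, max 4) hi=[] (size 0) -> median=4
Step 2: insert 45 -> lo=[4] (size 1, max 4) hi=[45] (size 1, min 45) -> median=24.5
Step 3: insert 44 -> lo=[4, 44] (size 2, max 44) hi=[45] (size 1, min 45) -> median=44
Step 4: insert 23 -> lo=[4, 23] (size 2, max 23) hi=[44, 45] (size 2, min 44) -> median=33.5
Step 5: insert 23 -> lo=[4, 23, 23] (size 3, max 23) hi=[44, 45] (size 2, min 44) -> median=23
Step 6: insert 27 -> lo=[4, 23, 23] (size 3, max 23) hi=[27, 44, 45] (size 3, min 27) -> median=25

Answer: 25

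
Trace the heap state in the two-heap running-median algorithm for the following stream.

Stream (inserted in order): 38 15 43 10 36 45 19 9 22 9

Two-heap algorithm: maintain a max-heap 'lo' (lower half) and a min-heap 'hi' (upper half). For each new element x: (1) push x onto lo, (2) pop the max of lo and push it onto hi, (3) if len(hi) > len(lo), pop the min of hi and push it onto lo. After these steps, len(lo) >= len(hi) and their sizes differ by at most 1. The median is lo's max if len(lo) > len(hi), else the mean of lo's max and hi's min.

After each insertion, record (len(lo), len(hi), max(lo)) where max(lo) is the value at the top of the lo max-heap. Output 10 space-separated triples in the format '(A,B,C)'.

Answer: (1,0,38) (1,1,15) (2,1,38) (2,2,15) (3,2,36) (3,3,36) (4,3,36) (4,4,19) (5,4,22) (5,5,19)

Derivation:
Step 1: insert 38 -> lo=[38] hi=[] -> (len(lo)=1, len(hi)=0, max(lo)=38)
Step 2: insert 15 -> lo=[15] hi=[38] -> (len(lo)=1, len(hi)=1, max(lo)=15)
Step 3: insert 43 -> lo=[15, 38] hi=[43] -> (len(lo)=2, len(hi)=1, max(lo)=38)
Step 4: insert 10 -> lo=[10, 15] hi=[38, 43] -> (len(lo)=2, len(hi)=2, max(lo)=15)
Step 5: insert 36 -> lo=[10, 15, 36] hi=[38, 43] -> (len(lo)=3, len(hi)=2, max(lo)=36)
Step 6: insert 45 -> lo=[10, 15, 36] hi=[38, 43, 45] -> (len(lo)=3, len(hi)=3, max(lo)=36)
Step 7: insert 19 -> lo=[10, 15, 19, 36] hi=[38, 43, 45] -> (len(lo)=4, len(hi)=3, max(lo)=36)
Step 8: insert 9 -> lo=[9, 10, 15, 19] hi=[36, 38, 43, 45] -> (len(lo)=4, len(hi)=4, max(lo)=19)
Step 9: insert 22 -> lo=[9, 10, 15, 19, 22] hi=[36, 38, 43, 45] -> (len(lo)=5, len(hi)=4, max(lo)=22)
Step 10: insert 9 -> lo=[9, 9, 10, 15, 19] hi=[22, 36, 38, 43, 45] -> (len(lo)=5, len(hi)=5, max(lo)=19)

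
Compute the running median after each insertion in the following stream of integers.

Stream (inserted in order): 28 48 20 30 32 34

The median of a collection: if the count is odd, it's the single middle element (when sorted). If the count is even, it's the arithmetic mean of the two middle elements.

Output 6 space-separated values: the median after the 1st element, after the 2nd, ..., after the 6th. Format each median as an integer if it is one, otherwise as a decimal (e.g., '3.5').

Step 1: insert 28 -> lo=[28] (size 1, max 28) hi=[] (size 0) -> median=28
Step 2: insert 48 -> lo=[28] (size 1, max 28) hi=[48] (size 1, min 48) -> median=38
Step 3: insert 20 -> lo=[20, 28] (size 2, max 28) hi=[48] (size 1, min 48) -> median=28
Step 4: insert 30 -> lo=[20, 28] (size 2, max 28) hi=[30, 48] (size 2, min 30) -> median=29
Step 5: insert 32 -> lo=[20, 28, 30] (size 3, max 30) hi=[32, 48] (size 2, min 32) -> median=30
Step 6: insert 34 -> lo=[20, 28, 30] (size 3, max 30) hi=[32, 34, 48] (size 3, min 32) -> median=31

Answer: 28 38 28 29 30 31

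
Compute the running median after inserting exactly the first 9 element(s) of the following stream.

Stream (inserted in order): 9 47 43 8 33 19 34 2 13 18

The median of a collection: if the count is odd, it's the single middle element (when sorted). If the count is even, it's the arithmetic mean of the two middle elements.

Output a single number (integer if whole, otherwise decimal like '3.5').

Answer: 19

Derivation:
Step 1: insert 9 -> lo=[9] (size 1, max 9) hi=[] (size 0) -> median=9
Step 2: insert 47 -> lo=[9] (size 1, max 9) hi=[47] (size 1, min 47) -> median=28
Step 3: insert 43 -> lo=[9, 43] (size 2, max 43) hi=[47] (size 1, min 47) -> median=43
Step 4: insert 8 -> lo=[8, 9] (size 2, max 9) hi=[43, 47] (size 2, min 43) -> median=26
Step 5: insert 33 -> lo=[8, 9, 33] (size 3, max 33) hi=[43, 47] (size 2, min 43) -> median=33
Step 6: insert 19 -> lo=[8, 9, 19] (size 3, max 19) hi=[33, 43, 47] (size 3, min 33) -> median=26
Step 7: insert 34 -> lo=[8, 9, 19, 33] (size 4, max 33) hi=[34, 43, 47] (size 3, min 34) -> median=33
Step 8: insert 2 -> lo=[2, 8, 9, 19] (size 4, max 19) hi=[33, 34, 43, 47] (size 4, min 33) -> median=26
Step 9: insert 13 -> lo=[2, 8, 9, 13, 19] (size 5, max 19) hi=[33, 34, 43, 47] (size 4, min 33) -> median=19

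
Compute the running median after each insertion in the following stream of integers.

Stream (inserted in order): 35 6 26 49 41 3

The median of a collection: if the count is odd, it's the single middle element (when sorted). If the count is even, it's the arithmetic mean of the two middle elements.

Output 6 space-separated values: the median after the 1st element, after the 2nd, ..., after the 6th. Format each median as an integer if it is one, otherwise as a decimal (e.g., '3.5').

Step 1: insert 35 -> lo=[35] (size 1, max 35) hi=[] (size 0) -> median=35
Step 2: insert 6 -> lo=[6] (size 1, max 6) hi=[35] (size 1, min 35) -> median=20.5
Step 3: insert 26 -> lo=[6, 26] (size 2, max 26) hi=[35] (size 1, min 35) -> median=26
Step 4: insert 49 -> lo=[6, 26] (size 2, max 26) hi=[35, 49] (size 2, min 35) -> median=30.5
Step 5: insert 41 -> lo=[6, 26, 35] (size 3, max 35) hi=[41, 49] (size 2, min 41) -> median=35
Step 6: insert 3 -> lo=[3, 6, 26] (size 3, max 26) hi=[35, 41, 49] (size 3, min 35) -> median=30.5

Answer: 35 20.5 26 30.5 35 30.5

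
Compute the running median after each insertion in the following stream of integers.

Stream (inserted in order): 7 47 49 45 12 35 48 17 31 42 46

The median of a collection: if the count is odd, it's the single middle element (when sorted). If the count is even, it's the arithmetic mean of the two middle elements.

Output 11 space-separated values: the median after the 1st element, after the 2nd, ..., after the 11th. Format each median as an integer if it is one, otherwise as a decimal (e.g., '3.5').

Answer: 7 27 47 46 45 40 45 40 35 38.5 42

Derivation:
Step 1: insert 7 -> lo=[7] (size 1, max 7) hi=[] (size 0) -> median=7
Step 2: insert 47 -> lo=[7] (size 1, max 7) hi=[47] (size 1, min 47) -> median=27
Step 3: insert 49 -> lo=[7, 47] (size 2, max 47) hi=[49] (size 1, min 49) -> median=47
Step 4: insert 45 -> lo=[7, 45] (size 2, max 45) hi=[47, 49] (size 2, min 47) -> median=46
Step 5: insert 12 -> lo=[7, 12, 45] (size 3, max 45) hi=[47, 49] (size 2, min 47) -> median=45
Step 6: insert 35 -> lo=[7, 12, 35] (size 3, max 35) hi=[45, 47, 49] (size 3, min 45) -> median=40
Step 7: insert 48 -> lo=[7, 12, 35, 45] (size 4, max 45) hi=[47, 48, 49] (size 3, min 47) -> median=45
Step 8: insert 17 -> lo=[7, 12, 17, 35] (size 4, max 35) hi=[45, 47, 48, 49] (size 4, min 45) -> median=40
Step 9: insert 31 -> lo=[7, 12, 17, 31, 35] (size 5, max 35) hi=[45, 47, 48, 49] (size 4, min 45) -> median=35
Step 10: insert 42 -> lo=[7, 12, 17, 31, 35] (size 5, max 35) hi=[42, 45, 47, 48, 49] (size 5, min 42) -> median=38.5
Step 11: insert 46 -> lo=[7, 12, 17, 31, 35, 42] (size 6, max 42) hi=[45, 46, 47, 48, 49] (size 5, min 45) -> median=42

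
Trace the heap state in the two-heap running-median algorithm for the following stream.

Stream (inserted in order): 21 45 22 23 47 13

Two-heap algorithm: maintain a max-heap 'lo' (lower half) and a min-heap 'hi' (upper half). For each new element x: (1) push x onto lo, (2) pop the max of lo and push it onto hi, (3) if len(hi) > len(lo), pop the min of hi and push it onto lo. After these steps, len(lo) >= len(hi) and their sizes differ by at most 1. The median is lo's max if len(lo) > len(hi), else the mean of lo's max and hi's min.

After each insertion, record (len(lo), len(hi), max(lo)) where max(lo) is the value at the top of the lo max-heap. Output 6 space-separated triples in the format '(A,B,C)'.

Step 1: insert 21 -> lo=[21] hi=[] -> (len(lo)=1, len(hi)=0, max(lo)=21)
Step 2: insert 45 -> lo=[21] hi=[45] -> (len(lo)=1, len(hi)=1, max(lo)=21)
Step 3: insert 22 -> lo=[21, 22] hi=[45] -> (len(lo)=2, len(hi)=1, max(lo)=22)
Step 4: insert 23 -> lo=[21, 22] hi=[23, 45] -> (len(lo)=2, len(hi)=2, max(lo)=22)
Step 5: insert 47 -> lo=[21, 22, 23] hi=[45, 47] -> (len(lo)=3, len(hi)=2, max(lo)=23)
Step 6: insert 13 -> lo=[13, 21, 22] hi=[23, 45, 47] -> (len(lo)=3, len(hi)=3, max(lo)=22)

Answer: (1,0,21) (1,1,21) (2,1,22) (2,2,22) (3,2,23) (3,3,22)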